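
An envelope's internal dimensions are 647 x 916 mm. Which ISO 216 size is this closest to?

Aspect ratio 916/647 ≈ 1.416 — close to the ISO √2 ≈ 1.414.
In the C-series (envelope sizes, between A and B): C1 = 648 × 917 mm.
Off by 2 mm total — nearest standard size.

C1 (648 × 917 mm)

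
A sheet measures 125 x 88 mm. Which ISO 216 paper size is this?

Aspect ratio 125/88 ≈ 1.420 — close to the ISO √2 ≈ 1.414.
In the B-series (B0 = 1000 × 1414 mm): B7 = 88 × 125 mm.

B7 (88 × 125 mm)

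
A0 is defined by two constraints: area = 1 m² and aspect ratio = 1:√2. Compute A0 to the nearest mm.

Let the short side be w mm. Then the long side is w√2 and w · w√2 = 10⁶ mm².
w² = 10⁶/√2, so w = 1000 / 2^(1/4) ≈ 840.9 mm; long side = 1000 · 2^(1/4) ≈ 1189.2 mm.

841 × 1189 mm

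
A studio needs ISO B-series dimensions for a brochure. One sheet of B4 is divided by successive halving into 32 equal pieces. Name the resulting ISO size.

B9

32 = 2^5, so 5 halving steps.
B4 → B5 → … → B9 after 5 steps.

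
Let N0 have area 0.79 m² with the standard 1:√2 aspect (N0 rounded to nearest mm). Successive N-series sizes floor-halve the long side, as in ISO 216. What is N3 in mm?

Let N0's short side be w mm. w · w√2 = 0.79 m² = 790,000 mm², so w ≈ 747.4 mm and w√2 ≈ 1057.0 mm → N0 = 747 × 1057 mm.
N1: ⌊1057/2⌋ × 747 = 528 × 747 mm
N2: ⌊747/2⌋ × 528 = 373 × 528 mm
N3: ⌊528/2⌋ × 373 = 264 × 373 mm

264 × 373 mm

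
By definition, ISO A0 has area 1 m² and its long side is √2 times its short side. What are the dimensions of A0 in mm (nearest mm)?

Let the short side be w mm. Then the long side is w√2 and w · w√2 = 10⁶ mm².
w² = 10⁶/√2, so w = 1000 / 2^(1/4) ≈ 840.9 mm; long side = 1000 · 2^(1/4) ≈ 1189.2 mm.

841 × 1189 mm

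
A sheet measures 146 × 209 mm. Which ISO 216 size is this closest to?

A5 (148 × 210 mm)

Aspect ratio 209/146 ≈ 1.432 (ISO target is √2 ≈ 1.414).
In the A-series (A0 area = 1 m²): A5 = 148 × 210 mm.
Off by 3 mm total — nearest standard size.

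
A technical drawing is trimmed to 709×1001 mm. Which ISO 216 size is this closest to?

Aspect ratio 1001/709 ≈ 1.412 — close to the ISO √2 ≈ 1.414.
In the B-series (B0 = 1000 × 1414 mm): B1 = 707 × 1000 mm.
Off by 3 mm total — nearest standard size.

B1 (707 × 1000 mm)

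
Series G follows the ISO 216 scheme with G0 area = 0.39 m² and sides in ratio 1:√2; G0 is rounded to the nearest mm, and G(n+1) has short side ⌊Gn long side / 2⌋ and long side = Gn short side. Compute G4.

Let G0's short side be w mm. w · w√2 = 0.39 m² = 390,000 mm², so w ≈ 525.1 mm and w√2 ≈ 742.7 mm → G0 = 525 × 743 mm.
G1: ⌊743/2⌋ × 525 = 371 × 525 mm
G2: ⌊525/2⌋ × 371 = 262 × 371 mm
G3: ⌊371/2⌋ × 262 = 185 × 262 mm
G4: ⌊262/2⌋ × 185 = 131 × 185 mm

131 × 185 mm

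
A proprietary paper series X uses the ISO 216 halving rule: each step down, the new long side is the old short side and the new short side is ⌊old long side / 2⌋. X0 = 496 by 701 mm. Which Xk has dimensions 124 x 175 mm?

X4

X0: 496 × 701 mm
X1: 350 × 496 mm
X2: 248 × 350 mm
X3: 175 × 248 mm
X4: 124 × 175 mm
X5: 87 × 124 mm
→ matches X4.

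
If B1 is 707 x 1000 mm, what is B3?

B2: ⌊1000/2⌋ × 707 = 500 × 707 mm
B3: ⌊707/2⌋ × 500 = 353 × 500 mm

353 × 500 mm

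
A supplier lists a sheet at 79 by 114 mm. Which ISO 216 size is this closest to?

C7 (81 × 114 mm)

Aspect ratio 114/79 ≈ 1.443 (ISO target is √2 ≈ 1.414).
In the C-series (envelope sizes, between A and B): C7 = 81 × 114 mm.
Off by 2 mm total — nearest standard size.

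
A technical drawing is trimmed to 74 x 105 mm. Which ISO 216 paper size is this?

A7 (74 × 105 mm)

Aspect ratio 105/74 ≈ 1.419 — close to the ISO √2 ≈ 1.414.
In the A-series (A0 area = 1 m²): A7 = 74 × 105 mm.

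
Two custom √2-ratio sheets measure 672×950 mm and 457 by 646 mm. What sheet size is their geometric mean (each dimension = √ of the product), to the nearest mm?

554 × 783 mm

Short side: √(672 · 457) = √307104 ≈ 554.2 → 554 mm
Long side: √(950 · 646) = √613700 ≈ 783.4 → 783 mm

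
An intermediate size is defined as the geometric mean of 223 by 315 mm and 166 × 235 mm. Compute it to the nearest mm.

Short side: √(223 · 166) = √37018 ≈ 192.4 → 192 mm
Long side: √(315 · 235) = √74025 ≈ 272.1 → 272 mm

192 × 272 mm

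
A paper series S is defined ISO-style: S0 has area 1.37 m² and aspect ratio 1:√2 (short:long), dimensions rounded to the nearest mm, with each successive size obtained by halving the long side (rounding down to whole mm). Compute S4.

Let S0's short side be w mm. w · w√2 = 1.37 m² = 1,370,000 mm², so w ≈ 984.2 mm and w√2 ≈ 1391.9 mm → S0 = 984 × 1392 mm.
S1: ⌊1392/2⌋ × 984 = 696 × 984 mm
S2: ⌊984/2⌋ × 696 = 492 × 696 mm
S3: ⌊696/2⌋ × 492 = 348 × 492 mm
S4: ⌊492/2⌋ × 348 = 246 × 348 mm

246 × 348 mm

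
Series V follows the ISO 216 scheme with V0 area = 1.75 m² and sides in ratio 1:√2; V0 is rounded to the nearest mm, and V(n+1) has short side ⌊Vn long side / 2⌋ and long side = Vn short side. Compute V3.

393 × 556 mm

Let V0's short side be w mm. w · w√2 = 1.75 m² = 1,750,000 mm², so w ≈ 1112.4 mm and w√2 ≈ 1573.2 mm → V0 = 1112 × 1573 mm.
V1: ⌊1573/2⌋ × 1112 = 786 × 1112 mm
V2: ⌊1112/2⌋ × 786 = 556 × 786 mm
V3: ⌊786/2⌋ × 556 = 393 × 556 mm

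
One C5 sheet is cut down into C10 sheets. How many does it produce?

32

C5 = 162 × 229 mm; C10 = 28 × 40 mm.
Each halving step doubles the count; 5 steps from C5 to C10.
2^5 = 32.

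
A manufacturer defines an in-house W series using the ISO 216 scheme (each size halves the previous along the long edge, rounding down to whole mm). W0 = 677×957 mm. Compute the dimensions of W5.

W1: ⌊957/2⌋ × 677 = 478 × 677 mm
W2: ⌊677/2⌋ × 478 = 338 × 478 mm
W3: ⌊478/2⌋ × 338 = 239 × 338 mm
W4: ⌊338/2⌋ × 239 = 169 × 239 mm
W5: ⌊239/2⌋ × 169 = 119 × 169 mm

119 × 169 mm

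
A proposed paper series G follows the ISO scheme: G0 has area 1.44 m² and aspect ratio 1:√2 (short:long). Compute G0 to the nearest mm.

Let the short side be w mm. Then w · w√2 = 1.44 m² = 1,440,000 mm².
w² = 1,440,000/√2, so w ≈ 1009.1 mm; long side = w√2 ≈ 1427.0 mm.

1009 × 1427 mm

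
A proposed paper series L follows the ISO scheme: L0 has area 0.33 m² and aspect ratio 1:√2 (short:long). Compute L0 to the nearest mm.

483 × 683 mm

Let the short side be w mm. Then w · w√2 = 0.33 m² = 330,000 mm².
w² = 330,000/√2, so w ≈ 483.1 mm; long side = w√2 ≈ 683.1 mm.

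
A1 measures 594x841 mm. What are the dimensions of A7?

74 × 105 mm

A2: ⌊841/2⌋ × 594 = 420 × 594 mm
A3: ⌊594/2⌋ × 420 = 297 × 420 mm
A4: ⌊420/2⌋ × 297 = 210 × 297 mm
A5: ⌊297/2⌋ × 210 = 148 × 210 mm
A6: ⌊210/2⌋ × 148 = 105 × 148 mm
A7: ⌊148/2⌋ × 105 = 74 × 105 mm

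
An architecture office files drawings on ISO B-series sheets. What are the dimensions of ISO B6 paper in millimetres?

B0 = 1000 × 1414 mm (B0 has a 1000 mm short side, aspect 1:√2).
B1: ⌊1414/2⌋ × 1000 = 707 × 1000 mm
B2: ⌊1000/2⌋ × 707 = 500 × 707 mm
B3: ⌊707/2⌋ × 500 = 353 × 500 mm
B4: ⌊500/2⌋ × 353 = 250 × 353 mm
B5: ⌊353/2⌋ × 250 = 176 × 250 mm
B6: ⌊250/2⌋ × 176 = 125 × 176 mm

125 × 176 mm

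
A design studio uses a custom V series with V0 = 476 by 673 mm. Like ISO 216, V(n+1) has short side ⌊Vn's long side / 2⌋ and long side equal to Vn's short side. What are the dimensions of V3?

168 × 238 mm

V1: ⌊673/2⌋ × 476 = 336 × 476 mm
V2: ⌊476/2⌋ × 336 = 238 × 336 mm
V3: ⌊336/2⌋ × 238 = 168 × 238 mm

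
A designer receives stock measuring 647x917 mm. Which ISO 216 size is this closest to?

Aspect ratio 917/647 ≈ 1.417 — close to the ISO √2 ≈ 1.414.
In the C-series (envelope sizes, between A and B): C1 = 648 × 917 mm.
Off by 1 mm total — nearest standard size.

C1 (648 × 917 mm)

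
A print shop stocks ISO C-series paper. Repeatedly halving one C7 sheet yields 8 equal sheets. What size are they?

8 = 2^3, so 3 halving steps.
C7 → C8 → … → C10 after 3 steps.

C10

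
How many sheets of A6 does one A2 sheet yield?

16

Each ISO step halves the sheet: 1 × A2 → 2 × A3 → 4 × A4 → 8 × A5 → …
From A2 to A6 is 4 halving steps: 2^4 = 16.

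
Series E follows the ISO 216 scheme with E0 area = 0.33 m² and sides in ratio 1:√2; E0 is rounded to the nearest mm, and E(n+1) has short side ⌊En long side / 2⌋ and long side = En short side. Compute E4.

Let E0's short side be w mm. w · w√2 = 0.33 m² = 330,000 mm², so w ≈ 483.1 mm and w√2 ≈ 683.1 mm → E0 = 483 × 683 mm.
E1: ⌊683/2⌋ × 483 = 341 × 483 mm
E2: ⌊483/2⌋ × 341 = 241 × 341 mm
E3: ⌊341/2⌋ × 241 = 170 × 241 mm
E4: ⌊241/2⌋ × 170 = 120 × 170 mm

120 × 170 mm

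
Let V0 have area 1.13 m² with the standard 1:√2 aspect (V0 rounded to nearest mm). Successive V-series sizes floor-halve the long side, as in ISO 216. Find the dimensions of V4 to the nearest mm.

Let V0's short side be w mm. w · w√2 = 1.13 m² = 1,130,000 mm², so w ≈ 893.9 mm and w√2 ≈ 1264.1 mm → V0 = 894 × 1264 mm.
V1: ⌊1264/2⌋ × 894 = 632 × 894 mm
V2: ⌊894/2⌋ × 632 = 447 × 632 mm
V3: ⌊632/2⌋ × 447 = 316 × 447 mm
V4: ⌊447/2⌋ × 316 = 223 × 316 mm

223 × 316 mm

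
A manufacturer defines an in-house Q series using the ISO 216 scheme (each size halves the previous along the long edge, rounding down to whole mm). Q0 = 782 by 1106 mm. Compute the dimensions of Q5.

Q1: ⌊1106/2⌋ × 782 = 553 × 782 mm
Q2: ⌊782/2⌋ × 553 = 391 × 553 mm
Q3: ⌊553/2⌋ × 391 = 276 × 391 mm
Q4: ⌊391/2⌋ × 276 = 195 × 276 mm
Q5: ⌊276/2⌋ × 195 = 138 × 195 mm

138 × 195 mm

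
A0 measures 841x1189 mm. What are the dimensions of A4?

210 × 297 mm

A1: ⌊1189/2⌋ × 841 = 594 × 841 mm
A2: ⌊841/2⌋ × 594 = 420 × 594 mm
A3: ⌊594/2⌋ × 420 = 297 × 420 mm
A4: ⌊420/2⌋ × 297 = 210 × 297 mm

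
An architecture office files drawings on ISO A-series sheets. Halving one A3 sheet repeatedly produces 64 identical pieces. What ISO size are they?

64 = 2^6, so 6 halving steps.
A3 → A4 → … → A9 after 6 steps.

A9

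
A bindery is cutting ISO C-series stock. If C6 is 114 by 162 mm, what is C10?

28 × 40 mm

C7: ⌊162/2⌋ × 114 = 81 × 114 mm
C8: ⌊114/2⌋ × 81 = 57 × 81 mm
C9: ⌊81/2⌋ × 57 = 40 × 57 mm
C10: ⌊57/2⌋ × 40 = 28 × 40 mm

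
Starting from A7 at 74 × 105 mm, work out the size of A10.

26 × 37 mm

A8: ⌊105/2⌋ × 74 = 52 × 74 mm
A9: ⌊74/2⌋ × 52 = 37 × 52 mm
A10: ⌊52/2⌋ × 37 = 26 × 37 mm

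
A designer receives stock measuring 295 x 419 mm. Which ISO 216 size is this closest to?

Aspect ratio 419/295 ≈ 1.420 — close to the ISO √2 ≈ 1.414.
In the A-series (A0 area = 1 m²): A3 = 297 × 420 mm.
Off by 3 mm total — nearest standard size.

A3 (297 × 420 mm)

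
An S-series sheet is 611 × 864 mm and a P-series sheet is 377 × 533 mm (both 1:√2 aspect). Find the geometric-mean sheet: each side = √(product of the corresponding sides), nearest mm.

Short side: √(611 · 377) = √230347 ≈ 479.9 → 480 mm
Long side: √(864 · 533) = √460512 ≈ 678.6 → 679 mm

480 × 679 mm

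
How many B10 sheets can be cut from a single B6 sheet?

Each ISO step halves the sheet: 1 × B6 → 2 × B7 → 4 × B8 → 8 × B9 → …
From B6 to B10 is 4 halving steps: 2^4 = 16.

16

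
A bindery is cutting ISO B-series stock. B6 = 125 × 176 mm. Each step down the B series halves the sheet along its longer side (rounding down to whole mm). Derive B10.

B7: ⌊176/2⌋ × 125 = 88 × 125 mm
B8: ⌊125/2⌋ × 88 = 62 × 88 mm
B9: ⌊88/2⌋ × 62 = 44 × 62 mm
B10: ⌊62/2⌋ × 44 = 31 × 44 mm

31 × 44 mm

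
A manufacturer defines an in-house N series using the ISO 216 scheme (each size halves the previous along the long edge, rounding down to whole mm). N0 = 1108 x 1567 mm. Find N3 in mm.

N1: ⌊1567/2⌋ × 1108 = 783 × 1108 mm
N2: ⌊1108/2⌋ × 783 = 554 × 783 mm
N3: ⌊783/2⌋ × 554 = 391 × 554 mm

391 × 554 mm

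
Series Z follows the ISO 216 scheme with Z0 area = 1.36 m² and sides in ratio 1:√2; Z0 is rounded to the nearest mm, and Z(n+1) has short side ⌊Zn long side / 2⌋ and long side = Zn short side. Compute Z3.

346 × 490 mm

Let Z0's short side be w mm. w · w√2 = 1.36 m² = 1,360,000 mm², so w ≈ 980.6 mm and w√2 ≈ 1386.8 mm → Z0 = 981 × 1387 mm.
Z1: ⌊1387/2⌋ × 981 = 693 × 981 mm
Z2: ⌊981/2⌋ × 693 = 490 × 693 mm
Z3: ⌊693/2⌋ × 490 = 346 × 490 mm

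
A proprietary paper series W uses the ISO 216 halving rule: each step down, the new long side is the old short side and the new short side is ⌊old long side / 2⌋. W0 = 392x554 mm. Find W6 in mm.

W1: ⌊554/2⌋ × 392 = 277 × 392 mm
W2: ⌊392/2⌋ × 277 = 196 × 277 mm
W3: ⌊277/2⌋ × 196 = 138 × 196 mm
W4: ⌊196/2⌋ × 138 = 98 × 138 mm
W5: ⌊138/2⌋ × 98 = 69 × 98 mm
W6: ⌊98/2⌋ × 69 = 49 × 69 mm

49 × 69 mm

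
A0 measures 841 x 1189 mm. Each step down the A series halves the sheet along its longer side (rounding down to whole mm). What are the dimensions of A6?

A1: ⌊1189/2⌋ × 841 = 594 × 841 mm
A2: ⌊841/2⌋ × 594 = 420 × 594 mm
A3: ⌊594/2⌋ × 420 = 297 × 420 mm
A4: ⌊420/2⌋ × 297 = 210 × 297 mm
A5: ⌊297/2⌋ × 210 = 148 × 210 mm
A6: ⌊210/2⌋ × 148 = 105 × 148 mm

105 × 148 mm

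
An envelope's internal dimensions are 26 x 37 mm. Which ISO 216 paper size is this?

A10 (26 × 37 mm)

Aspect ratio 37/26 ≈ 1.423 — close to the ISO √2 ≈ 1.414.
In the A-series (A0 area = 1 m²): A10 = 26 × 37 mm.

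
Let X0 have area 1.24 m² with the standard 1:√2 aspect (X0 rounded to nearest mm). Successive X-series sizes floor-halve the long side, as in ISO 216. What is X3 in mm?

Let X0's short side be w mm. w · w√2 = 1.24 m² = 1,240,000 mm², so w ≈ 936.4 mm and w√2 ≈ 1324.2 mm → X0 = 936 × 1324 mm.
X1: ⌊1324/2⌋ × 936 = 662 × 936 mm
X2: ⌊936/2⌋ × 662 = 468 × 662 mm
X3: ⌊662/2⌋ × 468 = 331 × 468 mm

331 × 468 mm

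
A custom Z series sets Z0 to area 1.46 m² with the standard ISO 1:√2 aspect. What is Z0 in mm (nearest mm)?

1016 × 1437 mm

Let the short side be w mm. Then w · w√2 = 1.46 m² = 1,460,000 mm².
w² = 1,460,000/√2, so w ≈ 1016.1 mm; long side = w√2 ≈ 1436.9 mm.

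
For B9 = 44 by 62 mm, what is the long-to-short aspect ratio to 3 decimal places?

1.409

62 / 44 = 1.409
ISO 216 targets √2 ≈ 1.414; the -0.005 deviation is from mm rounding.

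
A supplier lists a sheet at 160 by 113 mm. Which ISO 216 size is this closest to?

C6 (114 × 162 mm)

Aspect ratio 160/113 ≈ 1.416 — close to the ISO √2 ≈ 1.414.
In the C-series (envelope sizes, between A and B): C6 = 114 × 162 mm.
Off by 3 mm total — nearest standard size.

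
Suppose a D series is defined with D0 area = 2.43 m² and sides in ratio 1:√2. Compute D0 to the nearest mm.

Let the short side be w mm. Then w · w√2 = 2.43 m² = 2,430,000 mm².
w² = 2,430,000/√2, so w ≈ 1310.8 mm; long side = w√2 ≈ 1853.8 mm.

1311 × 1854 mm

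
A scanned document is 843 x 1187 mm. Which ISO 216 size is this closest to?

Aspect ratio 1187/843 ≈ 1.408 — close to the ISO √2 ≈ 1.414.
In the A-series (A0 area = 1 m²): A0 = 841 × 1189 mm.
Off by 4 mm total — nearest standard size.

A0 (841 × 1189 mm)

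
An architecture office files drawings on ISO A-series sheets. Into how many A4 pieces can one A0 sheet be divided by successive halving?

Each ISO step halves the sheet: 1 × A0 → 2 × A1 → 4 × A2 → 8 × A3 → …
From A0 to A4 is 4 halving steps: 2^4 = 16.

16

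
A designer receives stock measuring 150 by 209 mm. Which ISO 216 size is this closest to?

Aspect ratio 209/150 ≈ 1.393 (ISO target is √2 ≈ 1.414).
In the A-series (A0 area = 1 m²): A5 = 148 × 210 mm.
Off by 3 mm total — nearest standard size.

A5 (148 × 210 mm)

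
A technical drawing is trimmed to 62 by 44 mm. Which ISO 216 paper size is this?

Aspect ratio 62/44 ≈ 1.409 — close to the ISO √2 ≈ 1.414.
In the B-series (B0 = 1000 × 1414 mm): B9 = 44 × 62 mm.

B9 (44 × 62 mm)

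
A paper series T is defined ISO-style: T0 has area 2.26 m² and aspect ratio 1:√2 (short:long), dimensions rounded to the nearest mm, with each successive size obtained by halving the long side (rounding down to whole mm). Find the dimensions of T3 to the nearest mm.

447 × 632 mm

Let T0's short side be w mm. w · w√2 = 2.26 m² = 2,260,000 mm², so w ≈ 1264.1 mm and w√2 ≈ 1787.8 mm → T0 = 1264 × 1788 mm.
T1: ⌊1788/2⌋ × 1264 = 894 × 1264 mm
T2: ⌊1264/2⌋ × 894 = 632 × 894 mm
T3: ⌊894/2⌋ × 632 = 447 × 632 mm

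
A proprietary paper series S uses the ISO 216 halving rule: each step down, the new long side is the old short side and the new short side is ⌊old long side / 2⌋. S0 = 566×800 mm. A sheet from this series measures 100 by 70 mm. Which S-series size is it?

S0: 566 × 800 mm
S1: 400 × 566 mm
S2: 283 × 400 mm
S3: 200 × 283 mm
S4: 141 × 200 mm
S5: 100 × 141 mm
S6: 70 × 100 mm
S7: 50 × 70 mm
→ matches S6.

S6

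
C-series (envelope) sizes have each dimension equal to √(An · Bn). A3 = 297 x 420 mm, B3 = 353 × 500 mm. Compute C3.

Short side: √(297 · 353) = √104841 ≈ 323.8 → 324 mm
Long side: √(420 · 500) = √210000 ≈ 458.3 → 458 mm

324 × 458 mm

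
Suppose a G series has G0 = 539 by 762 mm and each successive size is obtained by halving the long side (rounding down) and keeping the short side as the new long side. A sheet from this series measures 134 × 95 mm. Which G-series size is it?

G5

G0: 539 × 762 mm
G1: 381 × 539 mm
G2: 269 × 381 mm
G3: 190 × 269 mm
G4: 134 × 190 mm
G5: 95 × 134 mm
G6: 67 × 95 mm
→ matches G5.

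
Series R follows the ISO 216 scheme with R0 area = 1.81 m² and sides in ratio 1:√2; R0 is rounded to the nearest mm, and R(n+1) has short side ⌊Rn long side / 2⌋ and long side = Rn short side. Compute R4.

Let R0's short side be w mm. w · w√2 = 1.81 m² = 1,810,000 mm², so w ≈ 1131.3 mm and w√2 ≈ 1599.9 mm → R0 = 1131 × 1600 mm.
R1: ⌊1600/2⌋ × 1131 = 800 × 1131 mm
R2: ⌊1131/2⌋ × 800 = 565 × 800 mm
R3: ⌊800/2⌋ × 565 = 400 × 565 mm
R4: ⌊565/2⌋ × 400 = 282 × 400 mm

282 × 400 mm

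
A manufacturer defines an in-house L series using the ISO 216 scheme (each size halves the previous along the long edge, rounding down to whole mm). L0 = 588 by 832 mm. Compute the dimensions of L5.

L1: ⌊832/2⌋ × 588 = 416 × 588 mm
L2: ⌊588/2⌋ × 416 = 294 × 416 mm
L3: ⌊416/2⌋ × 294 = 208 × 294 mm
L4: ⌊294/2⌋ × 208 = 147 × 208 mm
L5: ⌊208/2⌋ × 147 = 104 × 147 mm

104 × 147 mm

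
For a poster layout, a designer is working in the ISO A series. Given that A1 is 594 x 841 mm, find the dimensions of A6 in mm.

A2: ⌊841/2⌋ × 594 = 420 × 594 mm
A3: ⌊594/2⌋ × 420 = 297 × 420 mm
A4: ⌊420/2⌋ × 297 = 210 × 297 mm
A5: ⌊297/2⌋ × 210 = 148 × 210 mm
A6: ⌊210/2⌋ × 148 = 105 × 148 mm

105 × 148 mm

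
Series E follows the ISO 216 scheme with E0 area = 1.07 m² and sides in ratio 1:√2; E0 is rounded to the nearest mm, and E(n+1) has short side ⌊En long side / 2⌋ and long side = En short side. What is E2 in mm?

Let E0's short side be w mm. w · w√2 = 1.07 m² = 1,070,000 mm², so w ≈ 869.8 mm and w√2 ≈ 1230.1 mm → E0 = 870 × 1230 mm.
E1: ⌊1230/2⌋ × 870 = 615 × 870 mm
E2: ⌊870/2⌋ × 615 = 435 × 615 mm

435 × 615 mm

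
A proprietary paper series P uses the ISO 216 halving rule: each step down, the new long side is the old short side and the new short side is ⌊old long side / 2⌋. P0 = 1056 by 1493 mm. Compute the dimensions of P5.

P1: ⌊1493/2⌋ × 1056 = 746 × 1056 mm
P2: ⌊1056/2⌋ × 746 = 528 × 746 mm
P3: ⌊746/2⌋ × 528 = 373 × 528 mm
P4: ⌊528/2⌋ × 373 = 264 × 373 mm
P5: ⌊373/2⌋ × 264 = 186 × 264 mm

186 × 264 mm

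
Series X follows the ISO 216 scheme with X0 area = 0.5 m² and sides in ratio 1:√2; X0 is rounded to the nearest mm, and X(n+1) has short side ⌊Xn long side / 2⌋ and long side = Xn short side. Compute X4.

Let X0's short side be w mm. w · w√2 = 0.5 m² = 500,000 mm², so w ≈ 594.6 mm and w√2 ≈ 840.9 mm → X0 = 595 × 841 mm.
X1: ⌊841/2⌋ × 595 = 420 × 595 mm
X2: ⌊595/2⌋ × 420 = 297 × 420 mm
X3: ⌊420/2⌋ × 297 = 210 × 297 mm
X4: ⌊297/2⌋ × 210 = 148 × 210 mm

148 × 210 mm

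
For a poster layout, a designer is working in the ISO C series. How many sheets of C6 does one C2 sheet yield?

16

C2 = 458 × 648 mm; C6 = 114 × 162 mm.
Each halving step doubles the count; 4 steps from C2 to C6.
2^4 = 16.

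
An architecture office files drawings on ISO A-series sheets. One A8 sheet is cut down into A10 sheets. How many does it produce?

4

Each ISO step halves the sheet: 1 × A8 → 2 × A9 → 4 × A10
From A8 to A10 is 2 halving steps: 2^2 = 4.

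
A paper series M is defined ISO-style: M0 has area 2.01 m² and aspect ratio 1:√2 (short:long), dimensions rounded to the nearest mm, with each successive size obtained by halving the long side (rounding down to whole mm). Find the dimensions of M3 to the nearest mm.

Let M0's short side be w mm. w · w√2 = 2.01 m² = 2,010,000 mm², so w ≈ 1192.2 mm and w√2 ≈ 1686.0 mm → M0 = 1192 × 1686 mm.
M1: ⌊1686/2⌋ × 1192 = 843 × 1192 mm
M2: ⌊1192/2⌋ × 843 = 596 × 843 mm
M3: ⌊843/2⌋ × 596 = 421 × 596 mm

421 × 596 mm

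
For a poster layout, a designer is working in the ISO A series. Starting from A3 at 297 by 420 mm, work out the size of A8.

A4: ⌊420/2⌋ × 297 = 210 × 297 mm
A5: ⌊297/2⌋ × 210 = 148 × 210 mm
A6: ⌊210/2⌋ × 148 = 105 × 148 mm
A7: ⌊148/2⌋ × 105 = 74 × 105 mm
A8: ⌊105/2⌋ × 74 = 52 × 74 mm

52 × 74 mm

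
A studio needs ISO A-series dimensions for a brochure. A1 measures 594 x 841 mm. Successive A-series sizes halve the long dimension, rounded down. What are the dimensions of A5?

148 × 210 mm

A2: ⌊841/2⌋ × 594 = 420 × 594 mm
A3: ⌊594/2⌋ × 420 = 297 × 420 mm
A4: ⌊420/2⌋ × 297 = 210 × 297 mm
A5: ⌊297/2⌋ × 210 = 148 × 210 mm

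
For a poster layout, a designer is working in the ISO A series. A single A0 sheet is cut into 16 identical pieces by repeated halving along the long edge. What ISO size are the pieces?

16 = 2^4, so 4 halving steps.
A0 → A1 → … → A4 after 4 steps.

A4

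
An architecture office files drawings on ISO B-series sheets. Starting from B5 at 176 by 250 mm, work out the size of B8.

62 × 88 mm

B6: ⌊250/2⌋ × 176 = 125 × 176 mm
B7: ⌊176/2⌋ × 125 = 88 × 125 mm
B8: ⌊125/2⌋ × 88 = 62 × 88 mm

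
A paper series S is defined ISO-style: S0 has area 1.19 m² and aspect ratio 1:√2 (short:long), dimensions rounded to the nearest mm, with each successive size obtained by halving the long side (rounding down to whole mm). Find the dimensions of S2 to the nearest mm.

Let S0's short side be w mm. w · w√2 = 1.19 m² = 1,190,000 mm², so w ≈ 917.3 mm and w√2 ≈ 1297.3 mm → S0 = 917 × 1297 mm.
S1: ⌊1297/2⌋ × 917 = 648 × 917 mm
S2: ⌊917/2⌋ × 648 = 458 × 648 mm

458 × 648 mm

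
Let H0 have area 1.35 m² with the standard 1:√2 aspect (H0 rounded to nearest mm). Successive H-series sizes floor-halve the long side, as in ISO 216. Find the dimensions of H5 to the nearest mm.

Let H0's short side be w mm. w · w√2 = 1.35 m² = 1,350,000 mm², so w ≈ 977.0 mm and w√2 ≈ 1381.7 mm → H0 = 977 × 1382 mm.
H1: ⌊1382/2⌋ × 977 = 691 × 977 mm
H2: ⌊977/2⌋ × 691 = 488 × 691 mm
H3: ⌊691/2⌋ × 488 = 345 × 488 mm
H4: ⌊488/2⌋ × 345 = 244 × 345 mm
H5: ⌊345/2⌋ × 244 = 172 × 244 mm

172 × 244 mm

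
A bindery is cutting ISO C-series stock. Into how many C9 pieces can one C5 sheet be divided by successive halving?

Each ISO step halves the sheet: 1 × C5 → 2 × C6 → 4 × C7 → 8 × C8 → …
From C5 to C9 is 4 halving steps: 2^4 = 16.

16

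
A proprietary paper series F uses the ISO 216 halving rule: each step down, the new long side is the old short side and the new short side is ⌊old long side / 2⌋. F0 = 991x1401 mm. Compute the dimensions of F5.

175 × 247 mm

F1 = 700 × 991 mm (from F0 by 1 halving).
F2: ⌊991/2⌋ × 700 = 495 × 700 mm
F3: ⌊700/2⌋ × 495 = 350 × 495 mm
F4: ⌊495/2⌋ × 350 = 247 × 350 mm
F5: ⌊350/2⌋ × 247 = 175 × 247 mm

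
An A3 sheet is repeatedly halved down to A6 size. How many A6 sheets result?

A3 = 297 × 420 mm; A6 = 105 × 148 mm.
Each halving step doubles the count; 3 steps from A3 to A6.
2^3 = 8.

8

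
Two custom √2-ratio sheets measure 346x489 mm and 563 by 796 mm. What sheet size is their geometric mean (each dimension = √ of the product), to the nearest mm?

441 × 624 mm

Short side: √(346 · 563) = √194798 ≈ 441.4 → 441 mm
Long side: √(489 · 796) = √389244 ≈ 623.9 → 624 mm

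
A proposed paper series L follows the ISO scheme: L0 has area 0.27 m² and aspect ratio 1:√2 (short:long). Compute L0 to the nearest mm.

437 × 618 mm

Let the short side be w mm. Then w · w√2 = 0.27 m² = 270,000 mm².
w² = 270,000/√2, so w ≈ 436.9 mm; long side = w√2 ≈ 617.9 mm.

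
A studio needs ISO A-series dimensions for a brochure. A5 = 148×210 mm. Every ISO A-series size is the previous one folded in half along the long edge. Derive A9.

37 × 52 mm

A6: ⌊210/2⌋ × 148 = 105 × 148 mm
A7: ⌊148/2⌋ × 105 = 74 × 105 mm
A8: ⌊105/2⌋ × 74 = 52 × 74 mm
A9: ⌊74/2⌋ × 52 = 37 × 52 mm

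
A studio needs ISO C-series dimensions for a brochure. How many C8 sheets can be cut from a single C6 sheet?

Each ISO step halves the sheet: 1 × C6 → 2 × C7 → 4 × C8
From C6 to C8 is 2 halving steps: 2^2 = 4.

4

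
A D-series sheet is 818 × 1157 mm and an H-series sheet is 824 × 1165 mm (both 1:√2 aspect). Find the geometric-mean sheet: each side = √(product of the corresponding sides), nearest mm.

Short side: √(818 · 824) = √674032 ≈ 821.0 → 821 mm
Long side: √(1157 · 1165) = √1347905 ≈ 1161.0 → 1161 mm

821 × 1161 mm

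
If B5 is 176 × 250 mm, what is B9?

B6: ⌊250/2⌋ × 176 = 125 × 176 mm
B7: ⌊176/2⌋ × 125 = 88 × 125 mm
B8: ⌊125/2⌋ × 88 = 62 × 88 mm
B9: ⌊88/2⌋ × 62 = 44 × 62 mm

44 × 62 mm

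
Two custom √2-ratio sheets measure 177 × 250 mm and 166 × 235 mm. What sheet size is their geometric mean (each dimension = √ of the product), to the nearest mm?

171 × 242 mm

Short side: √(177 · 166) = √29382 ≈ 171.4 → 171 mm
Long side: √(250 · 235) = √58750 ≈ 242.4 → 242 mm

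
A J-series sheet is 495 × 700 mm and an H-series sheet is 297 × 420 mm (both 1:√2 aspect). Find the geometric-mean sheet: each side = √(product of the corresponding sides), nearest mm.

Short side: √(495 · 297) = √147015 ≈ 383.4 → 383 mm
Long side: √(700 · 420) = √294000 ≈ 542.2 → 542 mm

383 × 542 mm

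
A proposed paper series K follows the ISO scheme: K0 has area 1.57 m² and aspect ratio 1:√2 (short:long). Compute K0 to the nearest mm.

1054 × 1490 mm

Let the short side be w mm. Then w · w√2 = 1.57 m² = 1,570,000 mm².
w² = 1,570,000/√2, so w ≈ 1053.6 mm; long side = w√2 ≈ 1490.1 mm.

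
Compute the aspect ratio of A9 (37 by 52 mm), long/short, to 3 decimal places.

52 / 37 = 1.405
ISO 216 targets √2 ≈ 1.414; the -0.009 deviation is from mm rounding.

1.405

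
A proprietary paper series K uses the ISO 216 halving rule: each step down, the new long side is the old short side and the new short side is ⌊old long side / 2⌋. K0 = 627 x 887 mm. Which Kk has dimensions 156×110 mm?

K0: 627 × 887 mm
K1: 443 × 627 mm
K2: 313 × 443 mm
K3: 221 × 313 mm
K4: 156 × 221 mm
K5: 110 × 156 mm
K6: 78 × 110 mm
→ matches K5.

K5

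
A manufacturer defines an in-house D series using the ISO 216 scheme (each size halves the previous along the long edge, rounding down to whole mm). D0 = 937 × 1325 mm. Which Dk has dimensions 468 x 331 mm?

D3

D0: 937 × 1325 mm
D1: 662 × 937 mm
D2: 468 × 662 mm
D3: 331 × 468 mm
D4: 234 × 331 mm
→ matches D3.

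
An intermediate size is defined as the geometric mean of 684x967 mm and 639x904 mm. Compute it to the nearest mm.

661 × 935 mm

Short side: √(684 · 639) = √437076 ≈ 661.1 → 661 mm
Long side: √(967 · 904) = √874168 ≈ 935.0 → 935 mm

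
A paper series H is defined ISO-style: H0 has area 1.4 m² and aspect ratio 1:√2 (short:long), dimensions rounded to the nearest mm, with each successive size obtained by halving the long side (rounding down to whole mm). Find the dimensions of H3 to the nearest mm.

351 × 497 mm

Let H0's short side be w mm. w · w√2 = 1.4 m² = 1,400,000 mm², so w ≈ 995.0 mm and w√2 ≈ 1407.1 mm → H0 = 995 × 1407 mm.
H1: ⌊1407/2⌋ × 995 = 703 × 995 mm
H2: ⌊995/2⌋ × 703 = 497 × 703 mm
H3: ⌊703/2⌋ × 497 = 351 × 497 mm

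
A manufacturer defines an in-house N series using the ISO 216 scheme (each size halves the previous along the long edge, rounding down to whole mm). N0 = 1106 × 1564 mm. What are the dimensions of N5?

195 × 276 mm

N1: ⌊1564/2⌋ × 1106 = 782 × 1106 mm
N2: ⌊1106/2⌋ × 782 = 553 × 782 mm
N3: ⌊782/2⌋ × 553 = 391 × 553 mm
N4: ⌊553/2⌋ × 391 = 276 × 391 mm
N5: ⌊391/2⌋ × 276 = 195 × 276 mm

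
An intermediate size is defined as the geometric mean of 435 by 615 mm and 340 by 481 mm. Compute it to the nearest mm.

385 × 544 mm

Short side: √(435 · 340) = √147900 ≈ 384.6 → 385 mm
Long side: √(615 · 481) = √295815 ≈ 543.9 → 544 mm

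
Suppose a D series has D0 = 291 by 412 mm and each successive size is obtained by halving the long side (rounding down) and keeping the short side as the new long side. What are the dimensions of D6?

D1 = 206 × 291 mm (from D0 by 1 halving).
D2: ⌊291/2⌋ × 206 = 145 × 206 mm
D3: ⌊206/2⌋ × 145 = 103 × 145 mm
D4: ⌊145/2⌋ × 103 = 72 × 103 mm
D5: ⌊103/2⌋ × 72 = 51 × 72 mm
D6: ⌊72/2⌋ × 51 = 36 × 51 mm

36 × 51 mm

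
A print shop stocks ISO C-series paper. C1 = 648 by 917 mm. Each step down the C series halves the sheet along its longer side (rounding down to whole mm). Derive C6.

114 × 162 mm

C2: ⌊917/2⌋ × 648 = 458 × 648 mm
C3: ⌊648/2⌋ × 458 = 324 × 458 mm
C4: ⌊458/2⌋ × 324 = 229 × 324 mm
C5: ⌊324/2⌋ × 229 = 162 × 229 mm
C6: ⌊229/2⌋ × 162 = 114 × 162 mm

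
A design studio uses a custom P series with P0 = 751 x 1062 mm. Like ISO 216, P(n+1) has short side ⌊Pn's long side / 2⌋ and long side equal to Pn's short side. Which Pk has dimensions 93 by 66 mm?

P7

P0: 751 × 1062 mm
P1: 531 × 751 mm
P2: 375 × 531 mm
P3: 265 × 375 mm
P4: 187 × 265 mm
P5: 132 × 187 mm
P6: 93 × 132 mm
P7: 66 × 93 mm
P8: 46 × 66 mm
→ matches P7.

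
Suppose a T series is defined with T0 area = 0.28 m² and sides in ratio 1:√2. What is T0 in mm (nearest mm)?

445 × 629 mm

Let the short side be w mm. Then w · w√2 = 0.28 m² = 280,000 mm².
w² = 280,000/√2, so w ≈ 445.0 mm; long side = w√2 ≈ 629.3 mm.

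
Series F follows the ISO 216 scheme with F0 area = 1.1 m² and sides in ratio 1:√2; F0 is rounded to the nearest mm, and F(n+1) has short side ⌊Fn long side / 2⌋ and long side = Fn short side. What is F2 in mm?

Let F0's short side be w mm. w · w√2 = 1.1 m² = 1,100,000 mm², so w ≈ 881.9 mm and w√2 ≈ 1247.3 mm → F0 = 882 × 1247 mm.
F1: ⌊1247/2⌋ × 882 = 623 × 882 mm
F2: ⌊882/2⌋ × 623 = 441 × 623 mm

441 × 623 mm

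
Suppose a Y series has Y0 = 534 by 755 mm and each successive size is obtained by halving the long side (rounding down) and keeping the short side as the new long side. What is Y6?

Y1: ⌊755/2⌋ × 534 = 377 × 534 mm
Y2: ⌊534/2⌋ × 377 = 267 × 377 mm
Y3: ⌊377/2⌋ × 267 = 188 × 267 mm
Y4: ⌊267/2⌋ × 188 = 133 × 188 mm
Y5: ⌊188/2⌋ × 133 = 94 × 133 mm
Y6: ⌊133/2⌋ × 94 = 66 × 94 mm

66 × 94 mm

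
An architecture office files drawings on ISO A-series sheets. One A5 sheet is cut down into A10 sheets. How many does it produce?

A5 = 148 × 210 mm; A10 = 26 × 37 mm.
Each halving step doubles the count; 5 steps from A5 to A10.
2^5 = 32.

32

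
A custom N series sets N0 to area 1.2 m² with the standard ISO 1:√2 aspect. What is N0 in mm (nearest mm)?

Let the short side be w mm. Then w · w√2 = 1.2 m² = 1,200,000 mm².
w² = 1,200,000/√2, so w ≈ 921.2 mm; long side = w√2 ≈ 1302.7 mm.

921 × 1303 mm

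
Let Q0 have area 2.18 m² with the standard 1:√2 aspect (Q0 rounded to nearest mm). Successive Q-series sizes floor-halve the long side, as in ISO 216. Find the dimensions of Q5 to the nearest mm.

219 × 310 mm

Let Q0's short side be w mm. w · w√2 = 2.18 m² = 2,180,000 mm², so w ≈ 1241.6 mm and w√2 ≈ 1755.8 mm → Q0 = 1242 × 1756 mm.
Q1: ⌊1756/2⌋ × 1242 = 878 × 1242 mm
Q2: ⌊1242/2⌋ × 878 = 621 × 878 mm
Q3: ⌊878/2⌋ × 621 = 439 × 621 mm
Q4: ⌊621/2⌋ × 439 = 310 × 439 mm
Q5: ⌊439/2⌋ × 310 = 219 × 310 mm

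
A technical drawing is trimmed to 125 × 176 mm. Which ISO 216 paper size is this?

B6 (125 × 176 mm)

Aspect ratio 176/125 ≈ 1.408 — close to the ISO √2 ≈ 1.414.
In the B-series (B0 = 1000 × 1414 mm): B6 = 125 × 176 mm.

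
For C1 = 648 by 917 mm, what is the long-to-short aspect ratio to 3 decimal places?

1.415

917 / 648 = 1.415
Matches √2 ≈ 1.414 — the ISO 216 defining ratio.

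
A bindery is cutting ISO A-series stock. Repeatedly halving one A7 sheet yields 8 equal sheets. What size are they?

A10

8 = 2^3, so 3 halving steps.
A7 → A8 → … → A10 after 3 steps.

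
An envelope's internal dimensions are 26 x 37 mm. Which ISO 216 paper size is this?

Aspect ratio 37/26 ≈ 1.423 — close to the ISO √2 ≈ 1.414.
In the A-series (A0 area = 1 m²): A10 = 26 × 37 mm.

A10 (26 × 37 mm)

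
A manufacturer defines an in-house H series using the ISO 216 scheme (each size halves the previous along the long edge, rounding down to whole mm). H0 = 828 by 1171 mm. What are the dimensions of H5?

H1: ⌊1171/2⌋ × 828 = 585 × 828 mm
H2: ⌊828/2⌋ × 585 = 414 × 585 mm
H3: ⌊585/2⌋ × 414 = 292 × 414 mm
H4: ⌊414/2⌋ × 292 = 207 × 292 mm
H5: ⌊292/2⌋ × 207 = 146 × 207 mm

146 × 207 mm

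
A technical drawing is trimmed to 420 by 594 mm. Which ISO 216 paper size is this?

Aspect ratio 594/420 ≈ 1.414 — close to the ISO √2 ≈ 1.414.
In the A-series (A0 area = 1 m²): A2 = 420 × 594 mm.

A2 (420 × 594 mm)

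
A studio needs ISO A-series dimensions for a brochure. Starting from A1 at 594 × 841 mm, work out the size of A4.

210 × 297 mm

A2: ⌊841/2⌋ × 594 = 420 × 594 mm
A3: ⌊594/2⌋ × 420 = 297 × 420 mm
A4: ⌊420/2⌋ × 297 = 210 × 297 mm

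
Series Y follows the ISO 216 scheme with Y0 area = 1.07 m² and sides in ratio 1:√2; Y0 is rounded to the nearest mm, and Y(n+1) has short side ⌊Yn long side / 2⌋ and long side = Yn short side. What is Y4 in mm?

217 × 307 mm

Let Y0's short side be w mm. w · w√2 = 1.07 m² = 1,070,000 mm², so w ≈ 869.8 mm and w√2 ≈ 1230.1 mm → Y0 = 870 × 1230 mm.
Y1: ⌊1230/2⌋ × 870 = 615 × 870 mm
Y2: ⌊870/2⌋ × 615 = 435 × 615 mm
Y3: ⌊615/2⌋ × 435 = 307 × 435 mm
Y4: ⌊435/2⌋ × 307 = 217 × 307 mm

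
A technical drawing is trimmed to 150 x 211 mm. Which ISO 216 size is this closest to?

Aspect ratio 211/150 ≈ 1.407 — close to the ISO √2 ≈ 1.414.
In the A-series (A0 area = 1 m²): A5 = 148 × 210 mm.
Off by 3 mm total — nearest standard size.

A5 (148 × 210 mm)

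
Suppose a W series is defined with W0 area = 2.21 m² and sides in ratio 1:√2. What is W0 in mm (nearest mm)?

Let the short side be w mm. Then w · w√2 = 2.21 m² = 2,210,000 mm².
w² = 2,210,000/√2, so w ≈ 1250.1 mm; long side = w√2 ≈ 1767.9 mm.

1250 × 1768 mm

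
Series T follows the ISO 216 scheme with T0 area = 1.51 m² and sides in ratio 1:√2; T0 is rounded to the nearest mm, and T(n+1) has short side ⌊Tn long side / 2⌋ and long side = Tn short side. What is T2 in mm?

516 × 730 mm

Let T0's short side be w mm. w · w√2 = 1.51 m² = 1,510,000 mm², so w ≈ 1033.3 mm and w√2 ≈ 1461.3 mm → T0 = 1033 × 1461 mm.
T1: ⌊1461/2⌋ × 1033 = 730 × 1033 mm
T2: ⌊1033/2⌋ × 730 = 516 × 730 mm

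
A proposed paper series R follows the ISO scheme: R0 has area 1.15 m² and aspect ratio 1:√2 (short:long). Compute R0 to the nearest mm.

902 × 1275 mm

Let the short side be w mm. Then w · w√2 = 1.15 m² = 1,150,000 mm².
w² = 1,150,000/√2, so w ≈ 901.8 mm; long side = w√2 ≈ 1275.3 mm.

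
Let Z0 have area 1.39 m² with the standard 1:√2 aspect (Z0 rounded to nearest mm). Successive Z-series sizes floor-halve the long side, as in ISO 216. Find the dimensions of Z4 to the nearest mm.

Let Z0's short side be w mm. w · w√2 = 1.39 m² = 1,390,000 mm², so w ≈ 991.4 mm and w√2 ≈ 1402.1 mm → Z0 = 991 × 1402 mm.
Z1: ⌊1402/2⌋ × 991 = 701 × 991 mm
Z2: ⌊991/2⌋ × 701 = 495 × 701 mm
Z3: ⌊701/2⌋ × 495 = 350 × 495 mm
Z4: ⌊495/2⌋ × 350 = 247 × 350 mm

247 × 350 mm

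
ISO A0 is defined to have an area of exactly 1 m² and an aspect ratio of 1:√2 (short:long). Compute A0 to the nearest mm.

841 × 1189 mm

Let the short side be w mm. Then the long side is w√2 and w · w√2 = 10⁶ mm².
w² = 10⁶/√2, so w = 1000 / 2^(1/4) ≈ 840.9 mm; long side = 1000 · 2^(1/4) ≈ 1189.2 mm.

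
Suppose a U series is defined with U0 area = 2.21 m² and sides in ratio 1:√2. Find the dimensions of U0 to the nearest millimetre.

1250 × 1768 mm

Let the short side be w mm. Then w · w√2 = 2.21 m² = 2,210,000 mm².
w² = 2,210,000/√2, so w ≈ 1250.1 mm; long side = w√2 ≈ 1767.9 mm.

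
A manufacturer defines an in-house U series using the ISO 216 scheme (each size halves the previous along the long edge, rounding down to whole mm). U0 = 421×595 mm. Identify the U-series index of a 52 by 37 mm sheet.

U7

U0: 421 × 595 mm
U1: 297 × 421 mm
U2: 210 × 297 mm
U3: 148 × 210 mm
U4: 105 × 148 mm
U5: 74 × 105 mm
U6: 52 × 74 mm
U7: 37 × 52 mm
U8: 26 × 37 mm
→ matches U7.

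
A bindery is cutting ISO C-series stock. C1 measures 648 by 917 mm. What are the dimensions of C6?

C2: ⌊917/2⌋ × 648 = 458 × 648 mm
C3: ⌊648/2⌋ × 458 = 324 × 458 mm
C4: ⌊458/2⌋ × 324 = 229 × 324 mm
C5: ⌊324/2⌋ × 229 = 162 × 229 mm
C6: ⌊229/2⌋ × 162 = 114 × 162 mm

114 × 162 mm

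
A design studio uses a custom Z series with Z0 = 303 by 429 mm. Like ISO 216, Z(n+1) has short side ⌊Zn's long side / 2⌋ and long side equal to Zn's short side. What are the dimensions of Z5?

53 × 75 mm

Z1: ⌊429/2⌋ × 303 = 214 × 303 mm
Z2: ⌊303/2⌋ × 214 = 151 × 214 mm
Z3: ⌊214/2⌋ × 151 = 107 × 151 mm
Z4: ⌊151/2⌋ × 107 = 75 × 107 mm
Z5: ⌊107/2⌋ × 75 = 53 × 75 mm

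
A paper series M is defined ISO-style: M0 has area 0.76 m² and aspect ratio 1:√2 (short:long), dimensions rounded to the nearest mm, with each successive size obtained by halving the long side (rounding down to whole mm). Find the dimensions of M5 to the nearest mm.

Let M0's short side be w mm. w · w√2 = 0.76 m² = 760,000 mm², so w ≈ 733.1 mm and w√2 ≈ 1036.7 mm → M0 = 733 × 1037 mm.
M1: ⌊1037/2⌋ × 733 = 518 × 733 mm
M2: ⌊733/2⌋ × 518 = 366 × 518 mm
M3: ⌊518/2⌋ × 366 = 259 × 366 mm
M4: ⌊366/2⌋ × 259 = 183 × 259 mm
M5: ⌊259/2⌋ × 183 = 129 × 183 mm

129 × 183 mm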